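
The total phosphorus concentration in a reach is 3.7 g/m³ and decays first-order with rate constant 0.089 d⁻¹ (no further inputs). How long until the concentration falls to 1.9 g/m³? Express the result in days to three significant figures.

t = ln(C₀/C)/k = ln(3.7/1.9)/0.089 = 0.6665/0.089 = 7.489 d.

7.49 d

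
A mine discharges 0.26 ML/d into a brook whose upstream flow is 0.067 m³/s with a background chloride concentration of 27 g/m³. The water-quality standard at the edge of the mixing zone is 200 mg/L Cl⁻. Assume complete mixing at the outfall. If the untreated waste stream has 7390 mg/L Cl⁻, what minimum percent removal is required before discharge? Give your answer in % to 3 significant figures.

45.2 %

0.26 ML/d = 0.003009 m³/s.
Mass balance: 200·0.07001 = 0.003009·Cₑ + 0.067·27.
Cₑ = (14 − 1.809) / 0.003009 = 4052 mg/L.
Required removal = 1 − 4052/7390 = 45.17 %.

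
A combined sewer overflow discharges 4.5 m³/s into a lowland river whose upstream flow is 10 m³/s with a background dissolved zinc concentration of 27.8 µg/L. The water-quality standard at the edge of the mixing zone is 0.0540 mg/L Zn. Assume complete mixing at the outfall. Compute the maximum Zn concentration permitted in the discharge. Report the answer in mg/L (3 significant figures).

0.112 mg/L

27.8 µg/L = 0.0278 mg/L.
Mass balance: 0.054·14.5 = 4.5·Cₑ + 10·0.0278.
Cₑ = (0.783 − 0.278) / 4.5 = 0.1122 mg/L.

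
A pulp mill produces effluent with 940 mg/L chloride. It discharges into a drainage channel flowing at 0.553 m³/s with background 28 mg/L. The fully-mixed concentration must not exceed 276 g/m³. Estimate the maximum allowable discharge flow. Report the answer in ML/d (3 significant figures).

Mass balance at complete mixing: C_std·(Q_w + Q_r) = Q_w·C_e + Q_r·C_b.
Rearranging, Q_w = Q_r·(C_std − C_b)/(C_e − C_std) = 0.553·(276 − 28) / (940 − 276) = 0.2065 m³/s.
= 17.85 ML/d.

17.8 ML/d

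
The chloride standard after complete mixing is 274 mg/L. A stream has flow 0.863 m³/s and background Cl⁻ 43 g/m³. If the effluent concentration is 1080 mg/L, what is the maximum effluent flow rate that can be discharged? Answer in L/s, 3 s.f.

Mass balance at complete mixing: C_std·(Q_w + Q_r) = Q_w·C_e + Q_r·C_b.
Rearranging, Q_w = Q_r·(C_std − C_b)/(C_e − C_std) = 0.863·(274 − 43) / (1080 − 274) = 0.2473 m³/s.
= 247.3 L/s.

247 L/s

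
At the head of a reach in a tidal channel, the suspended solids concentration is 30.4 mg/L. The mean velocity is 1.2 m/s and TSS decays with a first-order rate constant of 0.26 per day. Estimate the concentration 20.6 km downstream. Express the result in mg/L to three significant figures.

28.9 mg/L

Travel time t = 20.6 km / 1.2 m/s = 2.06e+04/1.2 = 1.717e+04 s = 0.1987 d.
First-order decay: C = 30.4·exp(−0.26·0.1987) = 30.4·0.9497 = 28.87 mg/L.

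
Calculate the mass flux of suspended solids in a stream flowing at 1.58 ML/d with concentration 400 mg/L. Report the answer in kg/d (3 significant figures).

1.58 ML/d = 0.01829 m³/s.
Mass flux = Q·C = 0.01829 m³/s × 400 g/m³ = 7.315 g/s.
= 7.315 g/s × 86.4 = 632 kg/d.

632 kg/d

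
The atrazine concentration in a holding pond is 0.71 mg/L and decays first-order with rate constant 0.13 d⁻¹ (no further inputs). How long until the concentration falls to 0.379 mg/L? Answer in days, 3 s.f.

t = ln(C₀/C)/k = ln(0.71/0.379)/0.13 = 0.6277/0.13 = 4.829 d.

4.83 d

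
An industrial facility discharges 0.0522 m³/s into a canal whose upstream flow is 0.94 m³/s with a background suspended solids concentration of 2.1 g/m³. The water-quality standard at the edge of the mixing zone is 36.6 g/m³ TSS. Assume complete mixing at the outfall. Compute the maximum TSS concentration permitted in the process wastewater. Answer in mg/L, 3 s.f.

658 mg/L

Mass balance: 36.6·0.9922 = 0.0522·Cₑ + 0.94·2.1.
Cₑ = (36.31 − 1.974) / 0.0522 = 657.9 mg/L.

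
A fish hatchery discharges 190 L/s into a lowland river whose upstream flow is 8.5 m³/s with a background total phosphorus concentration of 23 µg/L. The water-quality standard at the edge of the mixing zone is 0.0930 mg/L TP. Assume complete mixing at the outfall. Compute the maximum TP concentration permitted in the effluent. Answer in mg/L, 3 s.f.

190 L/s = 0.19 m³/s.
23 µg/L = 0.023 mg/L.
Mass balance: 0.093·8.69 = 0.19·Cₑ + 8.5·0.023.
Cₑ = (0.8082 − 0.1955) / 0.19 = 3.225 mg/L.

3.22 mg/L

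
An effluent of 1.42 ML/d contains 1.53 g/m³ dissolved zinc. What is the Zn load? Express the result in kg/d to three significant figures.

2.17 kg/d

1.42 ML/d = 0.01644 m³/s.
Mass flux = Q·C = 0.01644 m³/s × 1.53 g/m³ = 0.02515 g/s.
= 0.02515 g/s × 86.4 = 2.173 kg/d.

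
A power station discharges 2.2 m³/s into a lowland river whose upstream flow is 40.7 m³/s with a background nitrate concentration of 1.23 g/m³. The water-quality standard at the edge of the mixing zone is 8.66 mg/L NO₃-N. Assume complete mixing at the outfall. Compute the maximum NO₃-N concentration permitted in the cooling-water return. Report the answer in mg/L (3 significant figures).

146 mg/L

Mass balance: 8.66·42.9 = 2.2·Cₑ + 40.7·1.23.
Cₑ = (371.5 − 50.06) / 2.2 = 146.1 mg/L.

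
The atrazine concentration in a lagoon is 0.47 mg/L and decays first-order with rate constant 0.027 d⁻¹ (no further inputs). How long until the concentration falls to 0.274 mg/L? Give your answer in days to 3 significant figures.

20.0 d

t = ln(C₀/C)/k = ln(0.47/0.274)/0.027 = 0.5396/0.027 = 19.99 d.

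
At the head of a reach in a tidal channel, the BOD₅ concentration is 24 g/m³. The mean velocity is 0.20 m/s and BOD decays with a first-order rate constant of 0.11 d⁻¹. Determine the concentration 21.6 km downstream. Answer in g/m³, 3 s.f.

20.9 g/m³

Travel time t = 21.6 km / 0.20 m/s = 2.16e+04/0.20 = 1.08e+05 s = 1.25 d.
First-order decay: C = 24·exp(−0.11·1.25) = 24·0.8715 = 20.92 g/m³.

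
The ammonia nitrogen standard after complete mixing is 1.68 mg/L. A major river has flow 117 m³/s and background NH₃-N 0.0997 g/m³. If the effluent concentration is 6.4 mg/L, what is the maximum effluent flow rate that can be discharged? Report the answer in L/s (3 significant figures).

Mass balance at complete mixing: C_std·(Q_w + Q_r) = Q_w·C_e + Q_r·C_b.
Rearranging, Q_w = Q_r·(C_std − C_b)/(C_e − C_std) = 117·(1.68 − 0.0997) / (6.4 − 1.68) = 39.17 m³/s.
= 3.917e+04 L/s.

39200 L/s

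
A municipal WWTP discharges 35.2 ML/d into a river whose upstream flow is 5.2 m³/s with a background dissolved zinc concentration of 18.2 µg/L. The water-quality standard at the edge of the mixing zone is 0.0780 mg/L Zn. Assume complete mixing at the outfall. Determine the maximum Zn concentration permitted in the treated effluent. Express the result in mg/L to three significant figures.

35.2 ML/d = 0.4074 m³/s.
18.2 µg/L = 0.0182 mg/L.
Mass balance: 0.078·5.607 = 0.4074·Cₑ + 5.2·0.0182.
Cₑ = (0.4374 − 0.09464) / 0.4074 = 0.8413 mg/L.

0.841 mg/L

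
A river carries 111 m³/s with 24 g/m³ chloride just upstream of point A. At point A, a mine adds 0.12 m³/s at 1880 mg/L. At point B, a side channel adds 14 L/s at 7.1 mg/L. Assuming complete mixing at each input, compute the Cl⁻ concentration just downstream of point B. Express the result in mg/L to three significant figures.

26.0 mg/L

After input A: C = (111·24 + 0.12·1880) / 111.1 = 26 mg/L.
14 L/s = 0.014 m³/s.
After input B: C = (111.1·26 + 0.014·7.1) / 111.1 = 26 mg/L.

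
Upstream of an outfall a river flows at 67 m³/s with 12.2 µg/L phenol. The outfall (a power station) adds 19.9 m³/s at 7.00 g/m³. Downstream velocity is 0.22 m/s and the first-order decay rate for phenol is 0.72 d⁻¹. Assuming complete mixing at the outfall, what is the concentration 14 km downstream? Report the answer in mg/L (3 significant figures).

12.2 µg/L = 0.0122 mg/L.
After complete mixing, C₀ = (19.9·7 + 67·0.0122) / 86.9 = 1.612 mg/L.
Travel time t = 1.4e+04 m / 0.22 m/s = 6.364e+04 s = 0.7365 d.
C = 1.612·exp(−0.72·0.7365) = 1.612·0.5884 = 0.9488 mg/L.

0.949 mg/L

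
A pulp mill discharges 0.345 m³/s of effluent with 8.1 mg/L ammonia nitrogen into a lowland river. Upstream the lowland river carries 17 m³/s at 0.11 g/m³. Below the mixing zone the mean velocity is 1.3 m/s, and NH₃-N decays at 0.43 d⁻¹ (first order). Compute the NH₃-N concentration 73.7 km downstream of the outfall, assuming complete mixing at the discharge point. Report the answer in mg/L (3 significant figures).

0.203 mg/L

After complete mixing, C₀ = (0.345·8.1 + 17·0.11) / 17.34 = 0.2689 mg/L.
Travel time t = 7.37e+04 m / 1.3 m/s = 5.669e+04 s = 0.6562 d.
C = 0.2689·exp(−0.43·0.6562) = 0.2689·0.7542 = 0.2028 mg/L.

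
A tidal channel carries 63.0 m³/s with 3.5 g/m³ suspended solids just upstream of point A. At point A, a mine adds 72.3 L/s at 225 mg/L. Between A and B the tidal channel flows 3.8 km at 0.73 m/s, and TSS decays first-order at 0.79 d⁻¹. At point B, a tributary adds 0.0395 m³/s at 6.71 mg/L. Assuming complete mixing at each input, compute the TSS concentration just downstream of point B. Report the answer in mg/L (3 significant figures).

3.58 mg/L

72.3 L/s = 0.0723 m³/s.
After input A: C = (63·3.5 + 0.0723·225) / 63.07 = 3.754 mg/L.
Over the 3.8 km reach to input B (t = 5205 s = 0.06025 d), decay gives C = 3.754·exp(−0.79·0.06025) = 3.579 mg/L.
After input B: C = (63.07·3.579 + 0.0395·6.71) / 63.11 = 3.581 mg/L.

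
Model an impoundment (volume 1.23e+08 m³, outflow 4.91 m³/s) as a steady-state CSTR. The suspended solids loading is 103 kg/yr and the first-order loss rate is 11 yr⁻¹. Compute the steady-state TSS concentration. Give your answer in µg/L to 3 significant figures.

0.0683 µg/L

Outflow Q = 4.91 m³/s × 3.156e+07 s/yr = 1.549e+08 m³/yr.
Steady-state CSTR mass balance: W = Q·C + k·V·C, so C = W/(Q + kV).
Q + kV = 1.549e+08 + 11·1.23e+08 = 1.508e+09 m³/yr.
C = 103/1.508e+09 = 6.83e-08 kg/m³ = 6.83e-05 mg/L = 0.0683 µg/L.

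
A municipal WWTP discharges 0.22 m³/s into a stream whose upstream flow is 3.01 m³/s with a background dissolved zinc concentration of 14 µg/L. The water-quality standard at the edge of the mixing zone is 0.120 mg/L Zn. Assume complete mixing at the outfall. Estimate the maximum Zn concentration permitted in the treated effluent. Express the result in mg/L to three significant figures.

1.57 mg/L

14 µg/L = 0.014 mg/L.
Mass balance: 0.12·3.23 = 0.22·Cₑ + 3.01·0.014.
Cₑ = (0.3876 − 0.04214) / 0.22 = 1.57 mg/L.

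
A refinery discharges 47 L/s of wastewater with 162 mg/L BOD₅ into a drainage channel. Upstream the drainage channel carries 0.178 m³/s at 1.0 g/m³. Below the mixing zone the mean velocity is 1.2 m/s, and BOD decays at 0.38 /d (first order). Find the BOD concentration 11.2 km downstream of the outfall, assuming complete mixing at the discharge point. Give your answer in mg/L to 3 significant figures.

33.2 mg/L

47 L/s = 0.047 m³/s.
After complete mixing, C₀ = (0.047·162 + 0.178·1) / 0.225 = 34.63 mg/L.
Travel time t = 1.12e+04 m / 1.2 m/s = 9333 s = 0.108 d.
C = 34.63·exp(−0.38·0.108) = 34.63·0.9598 = 33.24 mg/L.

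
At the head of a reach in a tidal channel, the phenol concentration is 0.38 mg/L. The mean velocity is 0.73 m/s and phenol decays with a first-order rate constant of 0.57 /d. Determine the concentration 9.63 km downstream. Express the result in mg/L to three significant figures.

Travel time t = 9.63 km / 0.73 m/s = 9630/0.73 = 1.319e+04 s = 0.1527 d.
First-order decay: C = 0.38·exp(−0.57·0.1527) = 0.38·0.9167 = 0.3483 mg/L.

0.348 mg/L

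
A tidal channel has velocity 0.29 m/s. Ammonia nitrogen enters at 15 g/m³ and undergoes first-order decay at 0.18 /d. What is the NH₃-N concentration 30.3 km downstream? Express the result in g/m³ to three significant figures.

Travel time t = 30.3 km / 0.29 m/s = 3.03e+04/0.29 = 1.045e+05 s = 1.209 d.
First-order decay: C = 15·exp(−0.18·1.209) = 15·0.8044 = 12.07 g/m³.

12.1 g/m³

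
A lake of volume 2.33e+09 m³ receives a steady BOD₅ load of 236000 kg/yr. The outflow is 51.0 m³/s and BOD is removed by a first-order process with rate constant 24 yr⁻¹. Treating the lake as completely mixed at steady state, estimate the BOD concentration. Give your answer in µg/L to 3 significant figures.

Outflow Q = 51.0 m³/s × 3.156e+07 s/yr = 1.609e+09 m³/yr.
Steady-state CSTR mass balance: W = Q·C + k·V·C, so C = W/(Q + kV).
Q + kV = 1.609e+09 + 24·2.33e+09 = 5.753e+10 m³/yr.
C = 236000/5.753e+10 = 4.102e-06 kg/m³ = 0.004102 mg/L = 4.102 µg/L.

4.10 µg/L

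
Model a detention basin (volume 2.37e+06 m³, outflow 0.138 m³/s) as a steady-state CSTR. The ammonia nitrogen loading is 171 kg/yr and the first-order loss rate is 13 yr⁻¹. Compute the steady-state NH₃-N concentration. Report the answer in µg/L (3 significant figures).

Outflow Q = 0.138 m³/s × 3.156e+07 s/yr = 4.355e+06 m³/yr.
Steady-state CSTR mass balance: W = Q·C + k·V·C, so C = W/(Q + kV).
Q + kV = 4.355e+06 + 13·2.37e+06 = 3.516e+07 m³/yr.
C = 171/3.516e+07 = 4.863e-06 kg/m³ = 0.004863 mg/L = 4.863 µg/L.

4.86 µg/L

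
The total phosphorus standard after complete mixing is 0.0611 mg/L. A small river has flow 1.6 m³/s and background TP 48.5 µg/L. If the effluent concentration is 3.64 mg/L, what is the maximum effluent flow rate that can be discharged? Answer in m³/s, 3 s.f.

0.00563 m³/s

48.5 µg/L = 0.0485 mg/L.
Mass balance at complete mixing: C_std·(Q_w + Q_r) = Q_w·C_e + Q_r·C_b.
Rearranging, Q_w = Q_r·(C_std − C_b)/(C_e − C_std) = 1.6·(0.0611 − 0.0485) / (3.64 − 0.0611) = 0.005633 m³/s.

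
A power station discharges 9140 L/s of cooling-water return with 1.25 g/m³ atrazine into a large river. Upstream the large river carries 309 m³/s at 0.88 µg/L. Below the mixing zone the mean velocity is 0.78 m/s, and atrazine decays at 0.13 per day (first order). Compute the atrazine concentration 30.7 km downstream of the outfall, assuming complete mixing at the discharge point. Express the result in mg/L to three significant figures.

9140 L/s = 9.14 m³/s.
0.88 µg/L = 0.00088 mg/L.
After complete mixing, C₀ = (9.14·1.25 + 309·0.00088) / 318.1 = 0.03677 mg/L.
Travel time t = 3.07e+04 m / 0.78 m/s = 3.936e+04 s = 0.4555 d.
C = 0.03677·exp(−0.13·0.4555) = 0.03677·0.9425 = 0.03465 mg/L.

0.0347 mg/L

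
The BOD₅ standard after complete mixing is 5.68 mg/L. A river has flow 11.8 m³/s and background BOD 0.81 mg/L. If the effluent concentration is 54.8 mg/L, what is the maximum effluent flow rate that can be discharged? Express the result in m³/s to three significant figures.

1.17 m³/s

Mass balance at complete mixing: C_std·(Q_w + Q_r) = Q_w·C_e + Q_r·C_b.
Rearranging, Q_w = Q_r·(C_std − C_b)/(C_e − C_std) = 11.8·(5.68 − 0.81) / (54.8 − 5.68) = 1.17 m³/s.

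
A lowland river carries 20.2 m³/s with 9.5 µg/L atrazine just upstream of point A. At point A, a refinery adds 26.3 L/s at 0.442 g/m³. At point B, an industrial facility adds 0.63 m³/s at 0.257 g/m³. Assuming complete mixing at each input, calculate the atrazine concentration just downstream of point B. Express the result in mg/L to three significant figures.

9.5 µg/L = 0.0095 mg/L.
26.3 L/s = 0.0263 m³/s.
After input A: C = (20.2·0.0095 + 0.0263·0.442) / 20.23 = 0.01006 mg/L.
After input B: C = (20.23·0.01006 + 0.63·0.257) / 20.86 = 0.01752 mg/L.

0.0175 mg/L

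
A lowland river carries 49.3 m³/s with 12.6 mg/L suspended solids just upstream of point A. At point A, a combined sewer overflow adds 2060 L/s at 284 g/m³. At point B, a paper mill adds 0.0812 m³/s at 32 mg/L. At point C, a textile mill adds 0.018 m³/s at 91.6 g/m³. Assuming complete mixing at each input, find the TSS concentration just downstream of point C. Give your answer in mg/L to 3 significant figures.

2060 L/s = 2.06 m³/s.
After input A: C = (49.3·12.6 + 2.06·284) / 51.36 = 23.49 mg/L.
After input B: C = (51.36·23.49 + 0.0812·32) / 51.44 = 23.5 mg/L.
After input C: C = (51.44·23.5 + 0.018·91.6) / 51.46 = 23.52 mg/L.

23.5 mg/L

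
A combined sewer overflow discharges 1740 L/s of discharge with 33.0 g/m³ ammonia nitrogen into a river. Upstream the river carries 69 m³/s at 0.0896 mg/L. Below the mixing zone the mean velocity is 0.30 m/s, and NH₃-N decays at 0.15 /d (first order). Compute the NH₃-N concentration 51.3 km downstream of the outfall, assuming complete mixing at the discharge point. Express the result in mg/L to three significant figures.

1740 L/s = 1.74 m³/s.
After complete mixing, C₀ = (1.74·33 + 69·0.0896) / 70.74 = 0.8991 mg/L.
Travel time t = 5.13e+04 m / 0.30 m/s = 1.71e+05 s = 1.979 d.
C = 0.8991·exp(−0.15·1.979) = 0.8991·0.7431 = 0.6682 mg/L.

0.668 mg/L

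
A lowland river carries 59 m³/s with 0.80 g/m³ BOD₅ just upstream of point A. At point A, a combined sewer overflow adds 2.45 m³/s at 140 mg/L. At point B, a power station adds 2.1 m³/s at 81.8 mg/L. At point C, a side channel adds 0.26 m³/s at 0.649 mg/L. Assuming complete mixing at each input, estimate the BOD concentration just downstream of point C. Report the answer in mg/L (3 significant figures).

After input A: C = (59·0.8 + 2.45·140) / 61.45 = 6.35 mg/L.
After input B: C = (61.45·6.35 + 2.1·81.8) / 63.55 = 8.843 mg/L.
After input C: C = (63.55·8.843 + 0.26·0.649) / 63.81 = 8.81 mg/L.

8.81 mg/L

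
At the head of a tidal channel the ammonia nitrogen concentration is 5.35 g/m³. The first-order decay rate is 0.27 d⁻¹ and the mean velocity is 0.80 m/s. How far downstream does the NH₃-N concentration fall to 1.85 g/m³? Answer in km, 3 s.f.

From C = C₀·e^(−kt), t = ln(C₀/C)/k = ln(5.35/1.85)/0.27 = 1.062/0.27 = 3.933 d.
Distance = v·t = 0.80 m/s × 3.398e+05 s = 2.718e+05 m = 271.8 km.

272 km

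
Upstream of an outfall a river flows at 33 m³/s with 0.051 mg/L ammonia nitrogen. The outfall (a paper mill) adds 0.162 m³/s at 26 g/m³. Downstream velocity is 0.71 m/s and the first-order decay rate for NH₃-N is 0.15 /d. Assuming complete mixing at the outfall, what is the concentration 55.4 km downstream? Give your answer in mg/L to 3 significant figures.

After complete mixing, C₀ = (0.162·26 + 33·0.051) / 33.16 = 0.1778 mg/L.
Travel time t = 5.54e+04 m / 0.71 m/s = 7.803e+04 s = 0.9031 d.
C = 0.1778·exp(−0.15·0.9031) = 0.1778·0.8733 = 0.1552 mg/L.

0.155 mg/L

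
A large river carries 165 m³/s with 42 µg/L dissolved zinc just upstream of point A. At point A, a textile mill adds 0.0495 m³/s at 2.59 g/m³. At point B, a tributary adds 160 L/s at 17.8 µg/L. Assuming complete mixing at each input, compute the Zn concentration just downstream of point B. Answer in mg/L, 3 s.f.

0.0427 mg/L

42 µg/L = 0.042 mg/L.
After input A: C = (165·0.042 + 0.0495·2.59) / 165 = 0.04276 mg/L.
160 L/s = 0.16 m³/s.
17.8 µg/L = 0.0178 mg/L.
After input B: C = (165·0.04276 + 0.16·0.0178) / 165.2 = 0.04274 mg/L.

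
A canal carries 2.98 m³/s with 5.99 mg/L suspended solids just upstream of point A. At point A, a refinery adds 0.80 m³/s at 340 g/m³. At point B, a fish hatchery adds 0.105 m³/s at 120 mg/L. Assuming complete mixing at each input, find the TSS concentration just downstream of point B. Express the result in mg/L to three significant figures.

After input A: C = (2.98·5.99 + 0.8·340) / 3.78 = 76.68 mg/L.
After input B: C = (3.78·76.68 + 0.105·120) / 3.885 = 77.85 mg/L.

77.9 mg/L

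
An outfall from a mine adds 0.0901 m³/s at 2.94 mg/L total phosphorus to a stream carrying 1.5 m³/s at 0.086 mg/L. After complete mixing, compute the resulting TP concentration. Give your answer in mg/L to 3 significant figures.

0.248 mg/L

Conservation of mass across the mixing zone: C = (0.0901·2.94 + 1.5·0.086) / (0.0901 + 1.5) = 0.3939/1.59 = 0.2477 mg/L.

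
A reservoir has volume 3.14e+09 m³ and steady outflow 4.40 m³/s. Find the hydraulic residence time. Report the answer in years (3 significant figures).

22.6 yr

Q = 4.40 m³/s × 3.156e+07 s/yr = 1.389e+08 m³/yr.
Hydraulic residence time τ = V/Q = 3.14e+09/1.389e+08 = 22.61 yr.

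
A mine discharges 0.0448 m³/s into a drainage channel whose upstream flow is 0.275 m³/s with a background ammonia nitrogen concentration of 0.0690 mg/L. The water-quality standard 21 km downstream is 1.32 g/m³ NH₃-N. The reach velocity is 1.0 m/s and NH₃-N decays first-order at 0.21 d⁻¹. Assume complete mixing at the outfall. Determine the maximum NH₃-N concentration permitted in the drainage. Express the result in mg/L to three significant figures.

9.49 mg/L

Travel time to the compliance point: t = 2.1e+04/1.0 = 2.1e+04 s = 0.2431 d; decay factor exp(−0.21·0.2431) = 0.9502.
So the concentration just after mixing may be at most 1.32/0.9502 = 1.389 mg/L.
Mass balance: 1.389·0.3198 = 0.0448·Cₑ + 0.275·0.069.
Cₑ = (0.4442 − 0.01898) / 0.0448 = 9.493 mg/L.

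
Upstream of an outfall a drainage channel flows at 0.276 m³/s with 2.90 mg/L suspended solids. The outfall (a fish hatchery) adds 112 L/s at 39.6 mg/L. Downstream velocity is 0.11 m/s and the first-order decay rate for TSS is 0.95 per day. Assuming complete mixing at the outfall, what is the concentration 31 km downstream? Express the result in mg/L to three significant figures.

0.609 mg/L

112 L/s = 0.112 m³/s.
After complete mixing, C₀ = (0.112·39.6 + 0.276·2.9) / 0.388 = 13.49 mg/L.
Travel time t = 3.1e+04 m / 0.11 m/s = 2.818e+05 s = 3.262 d.
C = 13.49·exp(−0.95·3.262) = 13.49·0.04511 = 0.6087 mg/L.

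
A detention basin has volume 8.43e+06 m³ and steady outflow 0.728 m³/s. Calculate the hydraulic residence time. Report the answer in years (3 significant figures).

0.367 yr

Q = 0.728 m³/s × 3.156e+07 s/yr = 2.297e+07 m³/yr.
Hydraulic residence time τ = V/Q = 8.43e+06/2.297e+07 = 0.3669 yr.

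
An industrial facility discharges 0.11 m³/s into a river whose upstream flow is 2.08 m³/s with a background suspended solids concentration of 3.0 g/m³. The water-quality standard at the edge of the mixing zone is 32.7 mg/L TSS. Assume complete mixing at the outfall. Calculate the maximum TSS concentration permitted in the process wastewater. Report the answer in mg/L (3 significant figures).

594 mg/L

Mass balance: 32.7·2.19 = 0.11·Cₑ + 2.08·3.
Cₑ = (71.61 − 6.24) / 0.11 = 594.3 mg/L.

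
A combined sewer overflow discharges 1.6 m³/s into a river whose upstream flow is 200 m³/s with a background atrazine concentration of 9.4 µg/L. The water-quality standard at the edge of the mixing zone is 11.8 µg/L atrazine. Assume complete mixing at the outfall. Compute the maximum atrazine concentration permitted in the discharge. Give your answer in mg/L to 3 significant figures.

9.4 µg/L = 0.0094 mg/L.
11.8 µg/L = 0.0118 mg/L.
Mass balance: 0.0118·201.6 = 1.6·Cₑ + 200·0.0094.
Cₑ = (2.379 − 1.88) / 1.6 = 0.3118 mg/L.

0.312 mg/L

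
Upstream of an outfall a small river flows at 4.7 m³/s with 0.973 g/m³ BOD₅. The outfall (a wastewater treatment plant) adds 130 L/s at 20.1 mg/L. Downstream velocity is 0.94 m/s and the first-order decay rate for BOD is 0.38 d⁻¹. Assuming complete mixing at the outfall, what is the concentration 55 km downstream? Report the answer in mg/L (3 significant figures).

130 L/s = 0.13 m³/s.
After complete mixing, C₀ = (0.13·20.1 + 4.7·0.973) / 4.83 = 1.488 mg/L.
Travel time t = 5.5e+04 m / 0.94 m/s = 5.851e+04 s = 0.6772 d.
C = 1.488·exp(−0.38·0.6772) = 1.488·0.7731 = 1.15 mg/L.

1.15 mg/L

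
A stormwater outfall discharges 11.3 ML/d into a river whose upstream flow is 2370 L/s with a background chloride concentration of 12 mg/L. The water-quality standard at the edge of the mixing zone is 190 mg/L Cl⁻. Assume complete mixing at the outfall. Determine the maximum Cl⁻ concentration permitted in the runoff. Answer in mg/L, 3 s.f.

11.3 ML/d = 0.1308 m³/s.
2370 L/s = 2.37 m³/s.
Mass balance: 190·2.501 = 0.1308·Cₑ + 2.37·12.
Cₑ = (475.1 − 28.44) / 0.1308 = 3416 mg/L.

3420 mg/L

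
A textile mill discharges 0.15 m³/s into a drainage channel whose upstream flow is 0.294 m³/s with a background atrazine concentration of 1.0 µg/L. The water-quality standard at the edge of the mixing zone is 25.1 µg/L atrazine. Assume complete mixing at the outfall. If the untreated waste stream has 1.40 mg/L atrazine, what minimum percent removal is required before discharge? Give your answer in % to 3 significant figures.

94.8 %

1.0 µg/L = 0.001 mg/L.
25.1 µg/L = 0.0251 mg/L.
Mass balance: 0.0251·0.444 = 0.15·Cₑ + 0.294·0.001.
Cₑ = (0.01114 − 0.000294) / 0.15 = 0.07234 mg/L.
Required removal = 1 − 0.07234/1.40 = 94.83 %.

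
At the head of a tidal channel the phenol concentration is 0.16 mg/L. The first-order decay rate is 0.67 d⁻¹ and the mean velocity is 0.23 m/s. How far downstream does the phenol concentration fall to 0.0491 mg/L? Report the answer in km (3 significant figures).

35.0 km

From C = C₀·e^(−kt), t = ln(C₀/C)/k = ln(0.16/0.0491)/0.67 = 1.181/0.67 = 1.763 d.
Distance = v·t = 0.23 m/s × 1.523e+05 s = 3.504e+04 m = 35.04 km.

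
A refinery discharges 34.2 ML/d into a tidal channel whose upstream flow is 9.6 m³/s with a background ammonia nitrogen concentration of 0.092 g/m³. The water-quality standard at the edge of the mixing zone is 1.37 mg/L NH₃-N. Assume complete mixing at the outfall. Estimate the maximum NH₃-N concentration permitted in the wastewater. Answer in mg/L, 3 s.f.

32.4 mg/L

34.2 ML/d = 0.3958 m³/s.
Mass balance: 1.37·9.996 = 0.3958·Cₑ + 9.6·0.092.
Cₑ = (13.69 − 0.8832) / 0.3958 = 32.36 mg/L.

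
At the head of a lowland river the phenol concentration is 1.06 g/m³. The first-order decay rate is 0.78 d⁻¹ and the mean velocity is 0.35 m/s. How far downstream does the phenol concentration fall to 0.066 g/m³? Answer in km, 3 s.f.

108 km

From C = C₀·e^(−kt), t = ln(C₀/C)/k = ln(1.06/0.066)/0.78 = 2.776/0.78 = 3.559 d.
Distance = v·t = 0.35 m/s × 3.075e+05 s = 1.076e+05 m = 107.6 km.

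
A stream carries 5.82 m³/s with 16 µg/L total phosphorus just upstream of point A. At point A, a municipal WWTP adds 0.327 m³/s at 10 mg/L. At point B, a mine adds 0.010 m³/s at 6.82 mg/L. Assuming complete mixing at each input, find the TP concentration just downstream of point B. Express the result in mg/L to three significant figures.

16 µg/L = 0.016 mg/L.
After input A: C = (5.82·0.016 + 0.327·10) / 6.147 = 0.5471 mg/L.
After input B: C = (6.147·0.5471 + 0.01·6.82) / 6.157 = 0.5573 mg/L.

0.557 mg/L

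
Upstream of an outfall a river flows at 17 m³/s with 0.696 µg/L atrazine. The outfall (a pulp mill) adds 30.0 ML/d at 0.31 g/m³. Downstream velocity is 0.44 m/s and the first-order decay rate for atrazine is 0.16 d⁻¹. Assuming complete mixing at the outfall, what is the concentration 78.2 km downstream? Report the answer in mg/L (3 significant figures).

30.0 ML/d = 0.3472 m³/s.
0.696 µg/L = 0.000696 mg/L.
After complete mixing, C₀ = (0.3472·0.31 + 17·0.000696) / 17.35 = 0.006887 mg/L.
Travel time t = 7.82e+04 m / 0.44 m/s = 1.777e+05 s = 2.057 d.
C = 0.006887·exp(−0.16·2.057) = 0.006887·0.7196 = 0.004956 mg/L.

0.00496 mg/L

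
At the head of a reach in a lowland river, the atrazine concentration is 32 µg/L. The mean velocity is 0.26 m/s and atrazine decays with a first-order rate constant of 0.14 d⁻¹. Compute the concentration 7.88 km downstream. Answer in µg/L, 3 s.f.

Travel time t = 7.88 km / 0.26 m/s = 7880/0.26 = 3.031e+04 s = 0.3508 d.
First-order decay: C = 32·exp(−0.14·0.3508) = 32·0.9521 = 30.47 µg/L.

30.5 µg/L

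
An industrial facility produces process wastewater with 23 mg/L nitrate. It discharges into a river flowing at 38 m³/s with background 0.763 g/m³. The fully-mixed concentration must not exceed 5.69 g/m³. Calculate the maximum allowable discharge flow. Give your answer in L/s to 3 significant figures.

Mass balance at complete mixing: C_std·(Q_w + Q_r) = Q_w·C_e + Q_r·C_b.
Rearranging, Q_w = Q_r·(C_std − C_b)/(C_e − C_std) = 38·(5.69 − 0.763) / (23 − 5.69) = 10.82 m³/s.
= 1.082e+04 L/s.

10800 L/s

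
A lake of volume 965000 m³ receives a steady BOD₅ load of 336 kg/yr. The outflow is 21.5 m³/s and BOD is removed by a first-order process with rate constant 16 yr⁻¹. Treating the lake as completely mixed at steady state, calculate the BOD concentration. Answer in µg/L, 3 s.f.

0.484 µg/L

Outflow Q = 21.5 m³/s × 3.156e+07 s/yr = 6.785e+08 m³/yr.
Steady-state CSTR mass balance: W = Q·C + k·V·C, so C = W/(Q + kV).
Q + kV = 6.785e+08 + 16·965000 = 6.939e+08 m³/yr.
C = 336/6.939e+08 = 4.842e-07 kg/m³ = 0.0004842 mg/L = 0.4842 µg/L.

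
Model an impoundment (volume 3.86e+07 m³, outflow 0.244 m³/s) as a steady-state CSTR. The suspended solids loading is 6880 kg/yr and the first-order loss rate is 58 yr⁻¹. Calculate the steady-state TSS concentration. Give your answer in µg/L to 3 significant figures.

3.06 µg/L

Outflow Q = 0.244 m³/s × 3.156e+07 s/yr = 7.7e+06 m³/yr.
Steady-state CSTR mass balance: W = Q·C + k·V·C, so C = W/(Q + kV).
Q + kV = 7.7e+06 + 58·3.86e+07 = 2.247e+09 m³/yr.
C = 6880/2.247e+09 = 3.063e-06 kg/m³ = 0.003063 mg/L = 3.063 µg/L.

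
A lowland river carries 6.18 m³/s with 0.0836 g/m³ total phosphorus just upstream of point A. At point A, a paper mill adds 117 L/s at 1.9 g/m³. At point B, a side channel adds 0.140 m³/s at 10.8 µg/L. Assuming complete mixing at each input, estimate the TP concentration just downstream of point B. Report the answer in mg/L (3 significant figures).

0.115 mg/L

117 L/s = 0.117 m³/s.
After input A: C = (6.18·0.0836 + 0.117·1.9) / 6.297 = 0.1173 mg/L.
10.8 µg/L = 0.0108 mg/L.
After input B: C = (6.297·0.1173 + 0.14·0.0108) / 6.437 = 0.115 mg/L.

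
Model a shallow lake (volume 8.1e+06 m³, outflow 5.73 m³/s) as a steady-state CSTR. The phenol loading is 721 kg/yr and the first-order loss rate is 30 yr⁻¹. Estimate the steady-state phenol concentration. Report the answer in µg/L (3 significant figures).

Outflow Q = 5.73 m³/s × 3.156e+07 s/yr = 1.808e+08 m³/yr.
Steady-state CSTR mass balance: W = Q·C + k·V·C, so C = W/(Q + kV).
Q + kV = 1.808e+08 + 30·8.1e+06 = 4.238e+08 m³/yr.
C = 721/4.238e+08 = 1.701e-06 kg/m³ = 0.001701 mg/L = 1.701 µg/L.

1.70 µg/L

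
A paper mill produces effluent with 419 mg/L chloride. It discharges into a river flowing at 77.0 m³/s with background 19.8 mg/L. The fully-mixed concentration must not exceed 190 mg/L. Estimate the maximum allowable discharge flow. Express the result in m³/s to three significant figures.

57.2 m³/s

Mass balance at complete mixing: C_std·(Q_w + Q_r) = Q_w·C_e + Q_r·C_b.
Rearranging, Q_w = Q_r·(C_std − C_b)/(C_e − C_std) = 77.0·(190 − 19.8) / (419 − 190) = 57.23 m³/s.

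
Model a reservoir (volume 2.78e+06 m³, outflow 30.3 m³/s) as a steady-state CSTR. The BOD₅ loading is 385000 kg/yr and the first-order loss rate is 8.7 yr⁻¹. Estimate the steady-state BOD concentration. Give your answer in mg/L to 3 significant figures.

Outflow Q = 30.3 m³/s × 3.156e+07 s/yr = 9.562e+08 m³/yr.
Steady-state CSTR mass balance: W = Q·C + k·V·C, so C = W/(Q + kV).
Q + kV = 9.562e+08 + 8.7·2.78e+06 = 9.804e+08 m³/yr.
C = 385000/9.804e+08 = 0.0003927 kg/m³ = 0.3927 mg/L.

0.393 mg/L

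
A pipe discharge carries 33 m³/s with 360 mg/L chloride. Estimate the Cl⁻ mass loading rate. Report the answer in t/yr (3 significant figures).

375000 t/yr

Mass flux = Q·C = 33 m³/s × 360 g/m³ = 1.188e+04 g/s.
= 1.188e+04 g/s × 31.56 = 3.749e+05 t/yr.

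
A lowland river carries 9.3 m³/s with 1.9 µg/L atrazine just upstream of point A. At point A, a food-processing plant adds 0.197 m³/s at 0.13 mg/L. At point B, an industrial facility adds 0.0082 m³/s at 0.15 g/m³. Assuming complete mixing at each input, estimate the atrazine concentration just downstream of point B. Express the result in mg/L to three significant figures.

0.00468 mg/L

1.9 µg/L = 0.0019 mg/L.
After input A: C = (9.3·0.0019 + 0.197·0.13) / 9.497 = 0.004557 mg/L.
After input B: C = (9.497·0.004557 + 0.0082·0.15) / 9.505 = 0.004683 mg/L.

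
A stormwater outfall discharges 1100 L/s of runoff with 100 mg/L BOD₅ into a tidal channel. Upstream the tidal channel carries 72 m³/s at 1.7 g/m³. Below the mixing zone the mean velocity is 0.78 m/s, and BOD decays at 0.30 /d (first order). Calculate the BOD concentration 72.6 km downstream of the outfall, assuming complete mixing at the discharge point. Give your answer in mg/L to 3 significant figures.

1100 L/s = 1.1 m³/s.
After complete mixing, C₀ = (1.1·100 + 72·1.7) / 73.1 = 3.179 mg/L.
Travel time t = 7.26e+04 m / 0.78 m/s = 9.308e+04 s = 1.077 d.
C = 3.179·exp(−0.30·1.077) = 3.179·0.7238 = 2.301 mg/L.

2.30 mg/L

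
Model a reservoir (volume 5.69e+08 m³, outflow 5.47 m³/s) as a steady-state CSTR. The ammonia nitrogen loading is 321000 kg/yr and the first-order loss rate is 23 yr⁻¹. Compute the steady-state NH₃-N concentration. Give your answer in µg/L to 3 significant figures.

Outflow Q = 5.47 m³/s × 3.156e+07 s/yr = 1.726e+08 m³/yr.
Steady-state CSTR mass balance: W = Q·C + k·V·C, so C = W/(Q + kV).
Q + kV = 1.726e+08 + 23·5.69e+08 = 1.326e+10 m³/yr.
C = 321000/1.326e+10 = 2.421e-05 kg/m³ = 0.02421 mg/L = 24.21 µg/L.

24.2 µg/L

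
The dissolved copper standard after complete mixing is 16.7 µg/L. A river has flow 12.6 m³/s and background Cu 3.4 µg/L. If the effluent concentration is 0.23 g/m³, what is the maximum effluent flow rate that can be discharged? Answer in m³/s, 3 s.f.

0.786 m³/s

3.4 µg/L = 0.0034 mg/L.
16.7 µg/L = 0.0167 mg/L.
Mass balance at complete mixing: C_std·(Q_w + Q_r) = Q_w·C_e + Q_r·C_b.
Rearranging, Q_w = Q_r·(C_std − C_b)/(C_e − C_std) = 12.6·(0.0167 − 0.0034) / (0.23 − 0.0167) = 0.7857 m³/s.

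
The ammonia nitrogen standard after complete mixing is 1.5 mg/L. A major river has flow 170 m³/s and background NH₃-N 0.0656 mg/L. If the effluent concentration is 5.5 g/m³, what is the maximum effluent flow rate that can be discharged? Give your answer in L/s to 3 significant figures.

61000 L/s

Mass balance at complete mixing: C_std·(Q_w + Q_r) = Q_w·C_e + Q_r·C_b.
Rearranging, Q_w = Q_r·(C_std − C_b)/(C_e − C_std) = 170·(1.5 − 0.0656) / (5.5 − 1.5) = 60.96 m³/s.
= 6.096e+04 L/s.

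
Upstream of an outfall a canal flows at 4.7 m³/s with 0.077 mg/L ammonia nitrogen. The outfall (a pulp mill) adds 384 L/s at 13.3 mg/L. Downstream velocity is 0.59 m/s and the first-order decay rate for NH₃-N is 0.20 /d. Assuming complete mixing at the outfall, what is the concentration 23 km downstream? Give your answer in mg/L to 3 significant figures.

0.983 mg/L

384 L/s = 0.384 m³/s.
After complete mixing, C₀ = (0.384·13.3 + 4.7·0.077) / 5.084 = 1.076 mg/L.
Travel time t = 2.3e+04 m / 0.59 m/s = 3.898e+04 s = 0.4512 d.
C = 1.076·exp(−0.20·0.4512) = 1.076·0.9137 = 0.9829 mg/L.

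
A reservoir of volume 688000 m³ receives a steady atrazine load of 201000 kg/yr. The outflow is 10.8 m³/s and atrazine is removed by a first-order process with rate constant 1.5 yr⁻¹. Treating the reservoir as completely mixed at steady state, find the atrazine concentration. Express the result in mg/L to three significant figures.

Outflow Q = 10.8 m³/s × 3.156e+07 s/yr = 3.408e+08 m³/yr.
Steady-state CSTR mass balance: W = Q·C + k·V·C, so C = W/(Q + kV).
Q + kV = 3.408e+08 + 1.5·688000 = 3.419e+08 m³/yr.
C = 201000/3.419e+08 = 0.000588 kg/m³ = 0.588 mg/L.

0.588 mg/L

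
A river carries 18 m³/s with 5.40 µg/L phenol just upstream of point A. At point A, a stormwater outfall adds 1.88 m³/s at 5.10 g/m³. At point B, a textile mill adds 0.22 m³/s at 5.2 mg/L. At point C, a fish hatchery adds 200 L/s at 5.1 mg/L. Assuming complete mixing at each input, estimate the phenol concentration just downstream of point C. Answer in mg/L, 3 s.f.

0.584 mg/L

5.40 µg/L = 0.0054 mg/L.
After input A: C = (18·0.0054 + 1.88·5.1) / 19.88 = 0.4872 mg/L.
After input B: C = (19.88·0.4872 + 0.22·5.2) / 20.1 = 0.5388 mg/L.
200 L/s = 0.2 m³/s.
After input C: C = (20.1·0.5388 + 0.2·5.1) / 20.3 = 0.5837 mg/L.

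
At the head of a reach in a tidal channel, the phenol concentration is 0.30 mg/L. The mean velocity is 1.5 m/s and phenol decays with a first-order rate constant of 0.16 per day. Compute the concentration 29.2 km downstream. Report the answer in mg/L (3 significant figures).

Travel time t = 29.2 km / 1.5 m/s = 2.92e+04/1.5 = 1.947e+04 s = 0.2253 d.
First-order decay: C = 0.30·exp(−0.16·0.2253) = 0.30·0.9646 = 0.2894 mg/L.

0.289 mg/L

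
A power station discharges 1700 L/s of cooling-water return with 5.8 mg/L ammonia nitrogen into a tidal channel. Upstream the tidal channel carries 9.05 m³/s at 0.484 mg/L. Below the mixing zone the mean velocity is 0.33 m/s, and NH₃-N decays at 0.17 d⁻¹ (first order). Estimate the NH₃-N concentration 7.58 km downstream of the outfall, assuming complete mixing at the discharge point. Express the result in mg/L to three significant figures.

1700 L/s = 1.7 m³/s.
After complete mixing, C₀ = (1.7·5.8 + 9.05·0.484) / 10.75 = 1.325 mg/L.
Travel time t = 7580 m / 0.33 m/s = 2.297e+04 s = 0.2659 d.
C = 1.325·exp(−0.17·0.2659) = 1.325·0.9558 = 1.266 mg/L.

1.27 mg/L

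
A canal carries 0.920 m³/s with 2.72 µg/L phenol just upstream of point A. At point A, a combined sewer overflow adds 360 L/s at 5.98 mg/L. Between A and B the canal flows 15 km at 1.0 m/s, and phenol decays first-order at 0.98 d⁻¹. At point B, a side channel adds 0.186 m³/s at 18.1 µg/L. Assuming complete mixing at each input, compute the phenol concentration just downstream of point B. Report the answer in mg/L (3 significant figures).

2.72 µg/L = 0.00272 mg/L.
360 L/s = 0.36 m³/s.
After input A: C = (0.92·0.00272 + 0.36·5.98) / 1.28 = 1.684 mg/L.
Over the 15 km reach to input B (t = 1.5e+04 s = 0.1736 d), decay gives C = 1.684·exp(−0.98·0.1736) = 1.42 mg/L.
18.1 µg/L = 0.0181 mg/L.
After input B: C = (1.28·1.42 + 0.186·0.0181) / 1.466 = 1.242 mg/L.

1.24 mg/L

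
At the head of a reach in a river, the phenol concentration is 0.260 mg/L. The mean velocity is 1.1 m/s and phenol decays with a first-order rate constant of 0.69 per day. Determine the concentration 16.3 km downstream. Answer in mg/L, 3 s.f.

Travel time t = 16.3 km / 1.1 m/s = 1.63e+04/1.1 = 1.482e+04 s = 0.1715 d.
First-order decay: C = 0.260·exp(−0.69·0.1715) = 0.260·0.8884 = 0.231 mg/L.

0.231 mg/L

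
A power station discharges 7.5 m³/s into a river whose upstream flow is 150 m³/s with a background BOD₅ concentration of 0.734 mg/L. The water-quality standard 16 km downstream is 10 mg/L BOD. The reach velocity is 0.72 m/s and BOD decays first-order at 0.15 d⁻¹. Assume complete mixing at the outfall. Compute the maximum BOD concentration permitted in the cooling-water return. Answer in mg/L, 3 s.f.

204 mg/L

Travel time to the compliance point: t = 1.6e+04/0.72 = 2.222e+04 s = 0.2572 d; decay factor exp(−0.15·0.2572) = 0.9622.
So the concentration just after mixing may be at most 10/0.9622 = 10.39 mg/L.
Mass balance: 10.39·157.5 = 7.5·Cₑ + 150·0.734.
Cₑ = (1637 − 110.1) / 7.5 = 203.6 mg/L.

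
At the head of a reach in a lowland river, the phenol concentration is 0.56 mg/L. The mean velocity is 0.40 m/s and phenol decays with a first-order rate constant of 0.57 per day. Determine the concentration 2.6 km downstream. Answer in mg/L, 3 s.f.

0.536 mg/L

Travel time t = 2.6 km / 0.40 m/s = 2600/0.40 = 6500 s = 0.07523 d.
First-order decay: C = 0.56·exp(−0.57·0.07523) = 0.56·0.958 = 0.5365 mg/L.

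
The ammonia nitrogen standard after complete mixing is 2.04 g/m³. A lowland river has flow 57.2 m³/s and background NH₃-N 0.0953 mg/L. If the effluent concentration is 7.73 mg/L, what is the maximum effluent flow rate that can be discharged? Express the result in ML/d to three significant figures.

Mass balance at complete mixing: C_std·(Q_w + Q_r) = Q_w·C_e + Q_r·C_b.
Rearranging, Q_w = Q_r·(C_std − C_b)/(C_e − C_std) = 57.2·(2.04 − 0.0953) / (7.73 − 2.04) = 19.55 m³/s.
= 1689 ML/d.

1690 ML/d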